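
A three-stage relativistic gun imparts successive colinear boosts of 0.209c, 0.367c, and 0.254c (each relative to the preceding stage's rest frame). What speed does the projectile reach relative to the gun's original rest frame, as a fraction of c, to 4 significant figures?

Compose boost 2: (0.367 + 0.209)/(1 + 0.367×0.209) = 0.5760/1.07670 = 0.534966
Compose boost 3: (0.254 + 0.534966)/(1 + 0.254×0.534966) = 0.788966/1.13588 = 0.6946

u ≈ 0.6946c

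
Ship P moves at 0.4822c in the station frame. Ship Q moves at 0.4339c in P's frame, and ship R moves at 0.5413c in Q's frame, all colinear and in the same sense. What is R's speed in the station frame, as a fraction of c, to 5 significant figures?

Compose boost 2: (0.4339 + 0.4822)/(1 + 0.4339×0.4822) = 0.91610/1.209227 = 0.7575917
Compose boost 3: (0.5413 + 0.7575917)/(1 + 0.5413×0.7575917) = 1.298892/1.410084 = 0.92114

u ≈ 0.92114c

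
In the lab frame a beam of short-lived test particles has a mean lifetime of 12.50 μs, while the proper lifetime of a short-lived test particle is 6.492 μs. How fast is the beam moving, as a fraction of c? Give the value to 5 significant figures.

β ≈ 0.85456

γ = Δt/τ₀ = 12.50/6.492 = 1.925447
β = √(1 − 1/γ²) = √(1 − 1/1.925447²) = 0.85456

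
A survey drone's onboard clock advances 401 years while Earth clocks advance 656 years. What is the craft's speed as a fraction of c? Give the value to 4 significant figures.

γ = Δt/τ₀ = 656/401 = 1.63591
β = √(1 − 1/γ²) = √(1 − 1/1.63591²) = 0.7914

β ≈ 0.7914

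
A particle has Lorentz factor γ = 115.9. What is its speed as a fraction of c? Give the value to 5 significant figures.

β = √(1 − 1/γ²) = √(1 − 1/115.9²) = √(0.9999256) = 0.99996

β ≈ 0.99996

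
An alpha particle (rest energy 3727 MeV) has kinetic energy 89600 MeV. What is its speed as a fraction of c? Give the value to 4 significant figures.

γ = 1 + K/(m₀c²) = 1 + 89600/3727 = 25.0408
β = √(1 − 1/γ²) = 0.9992

β ≈ 0.9992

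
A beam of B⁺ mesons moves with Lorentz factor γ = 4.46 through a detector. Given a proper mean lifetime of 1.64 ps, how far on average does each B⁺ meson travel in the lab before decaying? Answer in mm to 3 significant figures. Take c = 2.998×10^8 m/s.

β = √(1 − 1/γ²) = √(1 − 1/4.46²) = 0.97454
Dilated lifetime: Δt = γτ₀ = 4.46 × 1.64 ps = 7.3144 ps
d = vΔt = 0.97454c × 7.3144 ps = 2.9217×10^8 m/s × 7.3144×10^-12 s = 2.14 mm

d ≈ 2.14 mm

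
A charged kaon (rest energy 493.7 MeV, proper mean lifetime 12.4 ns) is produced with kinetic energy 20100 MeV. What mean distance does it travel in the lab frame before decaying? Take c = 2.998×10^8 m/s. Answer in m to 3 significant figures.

γ = 1 + K/(m₀c²) = 1 + 20100/493.7 = 41.713
β = √(1 − 1/γ²) = 0.99971
Dilated lifetime: γτ₀ = 41.713 × 12.4 ns = 517.24 ns
d = βc·γτ₀ = 0.99971 × (2.998×10^8 m/s) × 5.1724×10^-7 s = 155 m

d ≈ 155 m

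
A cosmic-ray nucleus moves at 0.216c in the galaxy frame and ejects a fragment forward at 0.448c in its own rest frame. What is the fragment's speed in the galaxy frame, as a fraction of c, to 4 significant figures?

Compose boost 2: (0.448 + 0.216)/(1 + 0.448×0.216) = 0.6640/1.09677 = 0.6054

u ≈ 0.6054c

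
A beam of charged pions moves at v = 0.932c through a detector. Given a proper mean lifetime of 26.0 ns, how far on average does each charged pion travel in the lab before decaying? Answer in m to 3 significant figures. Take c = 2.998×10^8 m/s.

γ = 1/√(1 − 0.932²) = 2.7589
Dilated lifetime: Δt = γτ₀ = 2.7589 × 26.0 ns = 71.732 ns
d = vΔt = 0.932c × 71.732 ns = 2.7941×10^8 m/s × 7.1732×10^-8 s = 20.0 m

d ≈ 20.0 m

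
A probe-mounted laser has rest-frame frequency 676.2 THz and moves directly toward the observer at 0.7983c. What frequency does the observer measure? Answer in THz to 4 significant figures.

Relativistic Doppler: f_obs = f_src √((1+β)/(1−β))
= 676.2 × √(1.79830/0.201700) = 676.2 × 2.98592 = 2019 THz

f_obs ≈ 2019 THz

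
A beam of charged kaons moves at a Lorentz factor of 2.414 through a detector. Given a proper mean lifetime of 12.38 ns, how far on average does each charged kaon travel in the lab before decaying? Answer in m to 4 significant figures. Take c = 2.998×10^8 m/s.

d ≈ 8.155 m

β = √(1 − 1/γ²) = √(1 − 1/2.414²) = 0.910163
Dilated lifetime: Δt = γτ₀ = 2.414 × 12.38 ns = 29.8853 ns
d = vΔt = 0.910163c × 29.8853 ns = 2.72867×10^8 m/s × 2.98853×10^-8 s = 8.155 m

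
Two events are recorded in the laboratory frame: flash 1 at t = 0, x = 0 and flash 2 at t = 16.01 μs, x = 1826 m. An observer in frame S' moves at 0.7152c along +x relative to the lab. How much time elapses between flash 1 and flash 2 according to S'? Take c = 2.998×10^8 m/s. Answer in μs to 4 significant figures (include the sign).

γ = 1/√(1 − 0.7152²) = 1.43078
Δt' = γ(Δt − vΔx/c²) = 1.43078 × (16.01 μs − 0.7152×1826 m / (2.998×10^8 m/s))
= 1.43078 × (11.6539 μs) = 16.67 μs

Δt' ≈ 16.67 μs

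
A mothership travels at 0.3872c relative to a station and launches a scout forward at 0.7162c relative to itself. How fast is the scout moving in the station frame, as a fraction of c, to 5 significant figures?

u ≈ 0.86384c

Compose boost 2: (0.7162 + 0.3872)/(1 + 0.7162×0.3872) = 1.1034/1.277313 = 0.86384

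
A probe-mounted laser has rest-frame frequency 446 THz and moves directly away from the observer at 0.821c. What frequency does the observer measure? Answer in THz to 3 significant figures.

Relativistic Doppler: f_obs = f_src √((1−β)/(1+β))
= 446 × √(0.17900/1.8210) = 446 × 0.31352 = 140 THz

f_obs ≈ 140 THz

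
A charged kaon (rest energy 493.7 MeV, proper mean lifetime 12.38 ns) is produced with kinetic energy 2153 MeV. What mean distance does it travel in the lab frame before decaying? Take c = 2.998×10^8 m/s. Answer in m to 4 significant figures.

γ = 1 + K/(m₀c²) = 1 + 2153/493.7 = 5.36095
β = √(1 − 1/γ²) = 0.982448
Dilated lifetime: γτ₀ = 5.36095 × 12.38 ns = 66.3685 ns
d = βc·γτ₀ = 0.982448 × (2.998×10^8 m/s) × 6.63685×10^-8 s = 19.55 m

d ≈ 19.55 m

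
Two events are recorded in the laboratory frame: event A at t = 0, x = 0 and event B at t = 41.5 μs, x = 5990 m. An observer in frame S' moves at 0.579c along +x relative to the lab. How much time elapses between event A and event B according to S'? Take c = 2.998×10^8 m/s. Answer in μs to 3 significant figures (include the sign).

Δt' ≈ 36.7 μs

γ = 1/√(1 − 0.579²) = 1.2265
Δt' = γ(Δt − vΔx/c²) = 1.2265 × (41.5 μs − 0.579×5990 m / (2.998×10^8 m/s))
= 1.2265 × (29.932 μs) = 36.7 μs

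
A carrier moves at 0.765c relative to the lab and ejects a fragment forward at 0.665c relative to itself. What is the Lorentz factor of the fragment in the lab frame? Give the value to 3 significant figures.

u_lab = (0.665 + 0.765)/(1 + 0.665×0.765) = 1.430/1.50873 = 0.947820
γ = 1/√(1 − 0.947820²) = 3.14

γ ≈ 3.14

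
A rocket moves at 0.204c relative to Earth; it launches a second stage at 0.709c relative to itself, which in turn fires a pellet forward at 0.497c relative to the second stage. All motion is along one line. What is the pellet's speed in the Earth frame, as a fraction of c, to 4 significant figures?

Compose boost 2: (0.709 + 0.204)/(1 + 0.709×0.204) = 0.9130/1.14464 = 0.797633
Compose boost 3: (0.497 + 0.797633)/(1 + 0.497×0.797633) = 1.29463/1.39642 = 0.9271

u ≈ 0.9271c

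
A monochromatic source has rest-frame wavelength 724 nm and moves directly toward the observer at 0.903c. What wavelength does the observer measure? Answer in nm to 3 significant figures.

Relativistic Doppler: λ_obs = λ_src √((1−β)/(1+β))
= 724 × √(0.097000/1.9030) = 724 × 0.22577 = 163 nm

λ_obs ≈ 163 nm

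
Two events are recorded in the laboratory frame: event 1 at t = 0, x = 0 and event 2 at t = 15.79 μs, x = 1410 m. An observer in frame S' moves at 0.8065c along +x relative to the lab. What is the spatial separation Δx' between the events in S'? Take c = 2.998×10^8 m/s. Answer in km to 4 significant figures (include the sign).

Δx' ≈ -4.073 km

γ = 1/√(1 − 0.8065²) = 1.69138
Δx' = γ(Δx − vΔt) = 1.69138 × (1410 m − 0.8065×(2.998×10^8 m/s)×15.79×10^-6 s)
= 1.69138 × (-2407.84 m) = -4.073 km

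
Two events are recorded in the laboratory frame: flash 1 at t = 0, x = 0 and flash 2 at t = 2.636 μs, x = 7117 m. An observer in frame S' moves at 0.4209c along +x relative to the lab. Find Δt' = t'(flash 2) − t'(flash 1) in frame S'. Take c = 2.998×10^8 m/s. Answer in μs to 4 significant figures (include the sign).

γ = 1/√(1 − 0.4209²) = 1.10241
Δt' = γ(Δt − vΔx/c²) = 1.10241 × (2.636 μs − 0.4209×7117 m / (2.998×10^8 m/s))
= 1.10241 × (-7.35581 μs) = -8.109 μs

Δt' ≈ -8.109 μs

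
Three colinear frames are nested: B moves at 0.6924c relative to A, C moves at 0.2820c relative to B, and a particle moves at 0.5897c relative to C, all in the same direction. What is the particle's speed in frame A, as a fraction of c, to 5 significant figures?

Compose boost 2: (0.2820 + 0.6924)/(1 + 0.2820×0.6924) = 0.97440/1.195257 = 0.8152223
Compose boost 3: (0.5897 + 0.8152223)/(1 + 0.5897×0.8152223) = 1.404922/1.480737 = 0.94880

u ≈ 0.94880c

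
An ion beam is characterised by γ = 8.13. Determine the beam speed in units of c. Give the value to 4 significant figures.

β ≈ 0.9924

β = √(1 − 1/γ²) = √(1 − 1/8.13²) = √(0.984871) = 0.9924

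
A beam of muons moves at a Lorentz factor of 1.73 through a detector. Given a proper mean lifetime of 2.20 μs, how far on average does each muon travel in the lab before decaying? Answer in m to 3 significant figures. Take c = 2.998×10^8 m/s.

d ≈ 931 m

β = √(1 − 1/γ²) = √(1 − 1/1.73²) = 0.81601
Dilated lifetime: Δt = γτ₀ = 1.73 × 2.20 μs = 3.8060 μs
d = vΔt = 0.81601c × 3.8060 μs = 2.4464×10^8 m/s × 3.8060×10^-6 s = 931 m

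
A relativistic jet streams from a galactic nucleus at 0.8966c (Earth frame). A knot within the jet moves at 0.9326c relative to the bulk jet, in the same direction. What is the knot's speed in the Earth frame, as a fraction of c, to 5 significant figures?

u ≈ 0.99620c

Relativistic velocity addition: u = (u' + v)/(1 + u'v/c²)
= (0.9326 + 0.8966)/(1 + 0.9326×0.8966) = 1.8292/1.836169 = 0.99620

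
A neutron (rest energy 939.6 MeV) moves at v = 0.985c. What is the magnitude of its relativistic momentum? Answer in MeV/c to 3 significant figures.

γ = 1/√(1 − 0.985²) = 5.7953
p = γβm₀c = 5.7953 × 0.985 × 939.6 MeV/c = 5360 MeV/c

p ≈ 5360 MeV/c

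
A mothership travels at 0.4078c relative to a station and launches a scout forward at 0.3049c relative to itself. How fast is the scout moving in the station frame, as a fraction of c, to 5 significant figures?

u ≈ 0.63388c

Compose boost 2: (0.3049 + 0.4078)/(1 + 0.3049×0.4078) = 0.71270/1.124338 = 0.63388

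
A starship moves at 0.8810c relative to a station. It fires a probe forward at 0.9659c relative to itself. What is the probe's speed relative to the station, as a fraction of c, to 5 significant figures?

u ≈ 0.99781c

Relativistic velocity addition: u = (u' + v)/(1 + u'v/c²)
= (0.9659 + 0.8810)/(1 + 0.9659×0.8810) = 1.8469/1.850958 = 0.99781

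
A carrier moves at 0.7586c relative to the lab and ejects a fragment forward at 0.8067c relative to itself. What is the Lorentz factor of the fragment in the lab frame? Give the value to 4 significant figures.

u_lab = (0.8067 + 0.7586)/(1 + 0.8067×0.7586) = 1.5653/1.611963 = 0.9710523
γ = 1/√(1 − 0.9710523²) = 4.186

γ ≈ 4.186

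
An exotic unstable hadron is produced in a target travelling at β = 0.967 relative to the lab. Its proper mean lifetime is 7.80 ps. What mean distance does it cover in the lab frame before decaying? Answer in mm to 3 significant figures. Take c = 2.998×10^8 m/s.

d ≈ 8.88 mm

γ = 1/√(1 − 0.967²) = 3.9250
Dilated lifetime: Δt = γτ₀ = 3.9250 × 7.80 ps = 30.615 ps
d = vΔt = 0.967c × 30.615 ps = 2.8991×10^8 m/s × 3.0615×10^-11 s = 8.88 mm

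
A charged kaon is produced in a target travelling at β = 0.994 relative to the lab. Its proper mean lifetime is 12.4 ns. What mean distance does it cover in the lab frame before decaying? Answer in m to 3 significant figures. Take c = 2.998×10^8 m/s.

γ = 1/√(1 − 0.994²) = 9.1424
Dilated lifetime: Δt = γτ₀ = 9.1424 × 12.4 ns = 113.37 ns
d = vΔt = 0.994c × 113.37 ns = 2.9800×10^8 m/s × 1.1337×10^-7 s = 33.8 m

d ≈ 33.8 m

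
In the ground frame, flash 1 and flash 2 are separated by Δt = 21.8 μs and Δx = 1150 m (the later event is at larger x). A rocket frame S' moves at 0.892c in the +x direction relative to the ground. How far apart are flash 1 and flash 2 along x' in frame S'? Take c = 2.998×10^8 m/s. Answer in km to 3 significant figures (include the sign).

γ = 1/√(1 − 0.892²) = 2.2122
Δx' = γ(Δx − vΔt) = 2.2122 × (1150 m − 0.892×(2.998×10^8 m/s)×21.8×10^-6 s)
= 2.2122 × (-4679.8 m) = -10.4 km

Δx' ≈ -10.4 km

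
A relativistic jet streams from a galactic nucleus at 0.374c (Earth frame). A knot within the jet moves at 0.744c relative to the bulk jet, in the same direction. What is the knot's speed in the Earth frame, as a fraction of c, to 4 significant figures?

u ≈ 0.8746c

Relativistic velocity addition: u = (u' + v)/(1 + u'v/c²)
= (0.744 + 0.374)/(1 + 0.744×0.374) = 1.118/1.27826 = 0.8746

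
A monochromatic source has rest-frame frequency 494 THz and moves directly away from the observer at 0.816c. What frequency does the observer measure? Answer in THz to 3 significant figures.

f_obs ≈ 157 THz

Relativistic Doppler: f_obs = f_src √((1−β)/(1+β))
= 494 × √(0.18400/1.8160) = 494 × 0.31831 = 157 THz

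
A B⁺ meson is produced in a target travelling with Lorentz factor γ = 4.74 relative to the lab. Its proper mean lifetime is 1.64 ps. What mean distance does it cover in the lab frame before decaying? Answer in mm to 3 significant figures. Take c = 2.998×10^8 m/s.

d ≈ 2.28 mm

β = √(1 − 1/γ²) = √(1 − 1/4.74²) = 0.97749
Dilated lifetime: Δt = γτ₀ = 4.74 × 1.64 ps = 7.7736 ps
d = vΔt = 0.97749c × 7.7736 ps = 2.9305×10^8 m/s × 7.7736×10^-12 s = 2.28 mm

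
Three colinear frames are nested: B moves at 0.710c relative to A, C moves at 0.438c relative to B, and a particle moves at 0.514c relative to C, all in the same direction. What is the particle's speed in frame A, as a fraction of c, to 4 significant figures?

u ≈ 0.9583c

Compose boost 2: (0.438 + 0.710)/(1 + 0.438×0.710) = 1.148/1.31098 = 0.875681
Compose boost 3: (0.514 + 0.875681)/(1 + 0.514×0.875681) = 1.38968/1.45010 = 0.9583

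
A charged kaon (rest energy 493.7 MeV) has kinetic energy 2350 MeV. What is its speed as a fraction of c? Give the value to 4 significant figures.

γ = 1 + K/(m₀c²) = 1 + 2350/493.7 = 5.75998
β = √(1 − 1/γ²) = 0.9848

β ≈ 0.9848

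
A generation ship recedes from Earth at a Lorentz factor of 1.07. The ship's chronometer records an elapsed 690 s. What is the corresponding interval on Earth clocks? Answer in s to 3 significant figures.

γ = 1.07 (given)
Time dilation: Δt = γτ₀ = 1.07 × 690 s = 738 s

Δt ≈ 738 s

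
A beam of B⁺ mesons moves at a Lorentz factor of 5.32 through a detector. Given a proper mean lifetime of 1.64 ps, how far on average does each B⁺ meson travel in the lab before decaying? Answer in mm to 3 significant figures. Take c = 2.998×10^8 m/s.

β = √(1 − 1/γ²) = √(1 − 1/5.32²) = 0.98217
Dilated lifetime: Δt = γτ₀ = 5.32 × 1.64 ps = 8.7248 ps
d = vΔt = 0.98217c × 8.7248 ps = 2.9446×10^8 m/s × 8.7248×10^-12 s = 2.57 mm

d ≈ 2.57 mm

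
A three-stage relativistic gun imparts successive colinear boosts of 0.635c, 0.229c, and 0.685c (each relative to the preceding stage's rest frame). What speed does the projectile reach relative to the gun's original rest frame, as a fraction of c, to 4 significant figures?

u ≈ 0.9490c

Compose boost 2: (0.229 + 0.635)/(1 + 0.229×0.635) = 0.8640/1.14542 = 0.754312
Compose boost 3: (0.685 + 0.754312)/(1 + 0.685×0.754312) = 1.43931/1.51670 = 0.9490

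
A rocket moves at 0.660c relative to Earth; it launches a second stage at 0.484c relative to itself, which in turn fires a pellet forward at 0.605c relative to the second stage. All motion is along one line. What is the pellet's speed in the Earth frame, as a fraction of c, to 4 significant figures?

Compose boost 2: (0.484 + 0.660)/(1 + 0.484×0.660) = 1.144/1.31944 = 0.867034
Compose boost 3: (0.605 + 0.867034)/(1 + 0.605×0.867034) = 1.47203/1.52456 = 0.9655

u ≈ 0.9655c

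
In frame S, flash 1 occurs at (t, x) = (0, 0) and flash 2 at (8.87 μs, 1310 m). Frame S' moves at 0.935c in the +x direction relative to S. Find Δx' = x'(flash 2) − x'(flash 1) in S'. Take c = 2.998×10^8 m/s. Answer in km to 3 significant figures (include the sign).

Δx' ≈ -3.32 km

γ = 1/√(1 − 0.935²) = 2.8197
Δx' = γ(Δx − vΔt) = 2.8197 × (1310 m − 0.935×(2.998×10^8 m/s)×8.87×10^-6 s)
= 2.8197 × (-1176.4 m) = -3.32 km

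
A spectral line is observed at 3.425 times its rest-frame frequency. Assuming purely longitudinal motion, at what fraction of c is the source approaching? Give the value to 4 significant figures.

f_obs/f_src = √((1+β)/(1−β)) = 3.425  ⇒  (1+β)/(1−β) = 11.7306
β = |1 − D²|/(1 + D²) = |1 − 11.7306|/(1 + 11.7306) = 0.8429

β ≈ 0.8429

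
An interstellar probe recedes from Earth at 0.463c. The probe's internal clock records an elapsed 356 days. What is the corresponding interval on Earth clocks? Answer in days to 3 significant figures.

γ = 1/√(1 − 0.463²) = 1.1282
Time dilation: Δt = γτ₀ = 1.1282 × 356 days = 402 days

Δt ≈ 402 days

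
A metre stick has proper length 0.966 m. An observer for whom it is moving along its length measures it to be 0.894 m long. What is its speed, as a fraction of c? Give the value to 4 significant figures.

γ = L₀/L = 0.966/0.894 = 1.08054
β = √(1 − 1/γ²) = 0.3788

β ≈ 0.3788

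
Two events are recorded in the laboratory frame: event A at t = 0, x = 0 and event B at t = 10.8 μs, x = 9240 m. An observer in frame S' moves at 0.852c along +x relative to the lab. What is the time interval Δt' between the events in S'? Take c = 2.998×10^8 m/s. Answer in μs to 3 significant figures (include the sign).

Δt' ≈ -29.5 μs

γ = 1/√(1 − 0.852²) = 1.9101
Δt' = γ(Δt − vΔx/c²) = 1.9101 × (10.8 μs − 0.852×9240 m / (2.998×10^8 m/s))
= 1.9101 × (-15.459 μs) = -29.5 μs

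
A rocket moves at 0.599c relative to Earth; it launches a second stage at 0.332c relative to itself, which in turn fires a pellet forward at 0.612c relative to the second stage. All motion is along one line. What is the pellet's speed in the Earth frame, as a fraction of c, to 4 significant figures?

Compose boost 2: (0.332 + 0.599)/(1 + 0.332×0.599) = 0.9310/1.19887 = 0.776566
Compose boost 3: (0.612 + 0.776566)/(1 + 0.612×0.776566) = 1.38857/1.47526 = 0.9412

u ≈ 0.9412c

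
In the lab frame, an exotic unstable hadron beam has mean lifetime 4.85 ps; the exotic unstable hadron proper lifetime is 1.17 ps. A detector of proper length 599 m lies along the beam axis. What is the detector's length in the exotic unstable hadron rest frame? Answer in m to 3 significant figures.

Time dilation ⇒ γ = Δt/τ₀ = 4.85/1.17 = 4.1453
Length contraction: L = L₀/γ = 599/4.1453 = 145 m

L ≈ 145 m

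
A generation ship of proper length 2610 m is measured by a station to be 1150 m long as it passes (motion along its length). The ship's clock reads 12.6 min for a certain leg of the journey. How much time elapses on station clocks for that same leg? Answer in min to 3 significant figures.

Length contraction ⇒ γ = L₀/L = 2610/1150 = 2.2696
Time dilation: Δt = γτ₀ = 2.2696 × 12.6 min = 28.6 min

Δt ≈ 28.6 min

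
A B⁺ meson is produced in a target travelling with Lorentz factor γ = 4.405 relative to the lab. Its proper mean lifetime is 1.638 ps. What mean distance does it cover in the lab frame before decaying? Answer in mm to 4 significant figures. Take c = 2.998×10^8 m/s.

β = √(1 − 1/γ²) = √(1 − 1/4.405²) = 0.973891
Dilated lifetime: Δt = γτ₀ = 4.405 × 1.638 ps = 7.21539 ps
d = vΔt = 0.973891c × 7.21539 ps = 2.91973×10^8 m/s × 7.21539×10^-12 s = 2.107 mm

d ≈ 2.107 mm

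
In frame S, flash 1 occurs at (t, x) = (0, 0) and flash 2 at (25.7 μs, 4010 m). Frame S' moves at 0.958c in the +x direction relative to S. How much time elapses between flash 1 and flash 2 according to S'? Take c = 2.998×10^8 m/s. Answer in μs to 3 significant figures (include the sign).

Δt' ≈ 44.9 μs

γ = 1/√(1 − 0.958²) = 3.4871
Δt' = γ(Δt − vΔx/c²) = 3.4871 × (25.7 μs − 0.958×4010 m / (2.998×10^8 m/s))
= 3.4871 × (12.886 μs) = 44.9 μs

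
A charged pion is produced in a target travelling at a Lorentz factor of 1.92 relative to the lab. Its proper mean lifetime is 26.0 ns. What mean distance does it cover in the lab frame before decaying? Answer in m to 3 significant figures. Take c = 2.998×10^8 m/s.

β = √(1 − 1/γ²) = √(1 − 1/1.92²) = 0.85366
Dilated lifetime: Δt = γτ₀ = 1.92 × 26.0 ns = 49.920 ns
d = vΔt = 0.85366c × 49.920 ns = 2.5593×10^8 m/s × 4.9920×10^-8 s = 12.8 m

d ≈ 12.8 m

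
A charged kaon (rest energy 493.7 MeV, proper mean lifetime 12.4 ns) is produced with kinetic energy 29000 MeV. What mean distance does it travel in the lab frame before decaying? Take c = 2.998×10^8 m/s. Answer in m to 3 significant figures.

γ = 1 + K/(m₀c²) = 1 + 29000/493.7 = 59.740
β = √(1 − 1/γ²) = 0.99986
Dilated lifetime: γτ₀ = 59.740 × 12.4 ns = 740.78 ns
d = βc·γτ₀ = 0.99986 × (2.998×10^8 m/s) × 7.4078×10^-7 s = 222 m

d ≈ 222 m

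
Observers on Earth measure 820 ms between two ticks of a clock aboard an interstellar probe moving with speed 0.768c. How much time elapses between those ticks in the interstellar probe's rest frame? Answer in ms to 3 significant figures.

γ = 1/√(1 − 0.768²) = 1.5614
Proper time: τ₀ = Δt/γ = 820/1.5614 = 525 ms

τ₀ ≈ 525 ms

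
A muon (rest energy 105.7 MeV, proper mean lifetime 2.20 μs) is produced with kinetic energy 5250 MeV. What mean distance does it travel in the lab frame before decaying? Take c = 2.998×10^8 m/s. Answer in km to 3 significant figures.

d ≈ 33.4 km

γ = 1 + K/(m₀c²) = 1 + 5250/105.7 = 50.669
β = √(1 − 1/γ²) = 0.99981
Dilated lifetime: γτ₀ = 50.669 × 2.20 μs = 111.47 μs
d = βc·γτ₀ = 0.99981 × (2.998×10^8 m/s) × 0.00011147 s = 33.4 km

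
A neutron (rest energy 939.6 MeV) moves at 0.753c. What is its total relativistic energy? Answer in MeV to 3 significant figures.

E ≈ 1430 MeV

γ = 1/√(1 − 0.753²) = 1.5197
E = γm₀c² = 1.5197 × 939.6 MeV = 1430 MeV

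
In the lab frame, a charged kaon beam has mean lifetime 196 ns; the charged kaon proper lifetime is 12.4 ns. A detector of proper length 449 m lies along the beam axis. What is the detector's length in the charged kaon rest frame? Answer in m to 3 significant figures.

Time dilation ⇒ γ = Δt/τ₀ = 196/12.4 = 15.806
Length contraction: L = L₀/γ = 449/15.806 = 28.4 m

L ≈ 28.4 m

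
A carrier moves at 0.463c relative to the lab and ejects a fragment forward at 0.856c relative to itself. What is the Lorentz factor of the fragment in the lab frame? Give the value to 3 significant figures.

γ ≈ 3.05

u_lab = (0.856 + 0.463)/(1 + 0.856×0.463) = 1.319/1.39633 = 0.944620
γ = 1/√(1 − 0.944620²) = 3.05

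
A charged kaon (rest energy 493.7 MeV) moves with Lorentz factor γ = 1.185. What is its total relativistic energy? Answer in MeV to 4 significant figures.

E ≈ 585.0 MeV

γ = 1.185 (given)
E = γm₀c² = 1.185 × 493.7 MeV = 585.0 MeV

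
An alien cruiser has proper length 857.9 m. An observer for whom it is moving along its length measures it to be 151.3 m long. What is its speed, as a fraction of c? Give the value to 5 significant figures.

γ = L₀/L = 857.9/151.3 = 5.670192
β = √(1 − 1/γ²) = 0.98433

β ≈ 0.98433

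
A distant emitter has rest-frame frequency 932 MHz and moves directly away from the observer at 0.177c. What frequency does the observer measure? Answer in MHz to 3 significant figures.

Relativistic Doppler: f_obs = f_src √((1−β)/(1+β))
= 932 × √(0.82300/1.1770) = 932 × 0.83620 = 779 MHz

f_obs ≈ 779 MHz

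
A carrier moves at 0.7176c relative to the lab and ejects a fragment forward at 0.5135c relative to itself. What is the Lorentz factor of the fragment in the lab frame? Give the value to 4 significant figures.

γ ≈ 2.290

u_lab = (0.5135 + 0.7176)/(1 + 0.5135×0.7176) = 1.2311/1.368488 = 0.8996063
γ = 1/√(1 − 0.8996063²) = 2.290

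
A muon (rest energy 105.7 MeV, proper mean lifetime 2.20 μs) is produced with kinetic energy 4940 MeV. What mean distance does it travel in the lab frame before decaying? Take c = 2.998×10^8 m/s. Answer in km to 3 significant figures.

γ = 1 + K/(m₀c²) = 1 + 4940/105.7 = 47.736
β = √(1 − 1/γ²) = 0.99978
Dilated lifetime: γτ₀ = 47.736 × 2.20 μs = 105.02 μs
d = βc·γτ₀ = 0.99978 × (2.998×10^8 m/s) × 0.00010502 s = 31.5 km

d ≈ 31.5 km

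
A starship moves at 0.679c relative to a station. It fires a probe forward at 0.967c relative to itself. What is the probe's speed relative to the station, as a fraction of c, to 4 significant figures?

u ≈ 0.9936c

Relativistic velocity addition: u = (u' + v)/(1 + u'v/c²)
= (0.967 + 0.679)/(1 + 0.967×0.679) = 1.646/1.65659 = 0.9936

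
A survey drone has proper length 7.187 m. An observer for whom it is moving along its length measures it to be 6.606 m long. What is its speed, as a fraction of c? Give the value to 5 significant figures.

γ = L₀/L = 7.187/6.606 = 1.087950
β = √(1 − 1/γ²) = 0.39389

β ≈ 0.39389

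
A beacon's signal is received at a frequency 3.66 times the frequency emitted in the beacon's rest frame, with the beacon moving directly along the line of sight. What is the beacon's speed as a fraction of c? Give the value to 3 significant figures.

f_obs/f_src = √((1+β)/(1−β)) = 3.66  ⇒  (1+β)/(1−β) = 13.396
β = |1 − D²|/(1 + D²) = |1 − 13.396|/(1 + 13.396) = 0.861

β ≈ 0.861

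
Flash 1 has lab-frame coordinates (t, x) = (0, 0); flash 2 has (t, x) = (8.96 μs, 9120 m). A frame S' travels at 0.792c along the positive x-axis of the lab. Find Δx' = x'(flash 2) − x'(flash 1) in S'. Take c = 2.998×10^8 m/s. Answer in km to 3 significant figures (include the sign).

Δx' ≈ 11.5 km

γ = 1/√(1 − 0.792²) = 1.6379
Δx' = γ(Δx − vΔt) = 1.6379 × (9120 m − 0.792×(2.998×10^8 m/s)×8.96×10^-6 s)
= 1.6379 × (6992.5 m) = 11.5 km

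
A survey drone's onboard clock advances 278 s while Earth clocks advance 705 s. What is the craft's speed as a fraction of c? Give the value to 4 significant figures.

γ = Δt/τ₀ = 705/278 = 2.53597
β = √(1 − 1/γ²) = √(1 − 1/2.53597²) = 0.9190

β ≈ 0.9190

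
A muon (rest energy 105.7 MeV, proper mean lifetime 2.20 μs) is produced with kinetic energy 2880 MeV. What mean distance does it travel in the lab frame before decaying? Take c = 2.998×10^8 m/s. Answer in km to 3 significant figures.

γ = 1 + K/(m₀c²) = 1 + 2880/105.7 = 28.247
β = √(1 − 1/γ²) = 0.99937
Dilated lifetime: γτ₀ = 28.247 × 2.20 μs = 62.143 μs
d = βc·γτ₀ = 0.99937 × (2.998×10^8 m/s) × 6.2143×10^-5 s = 18.6 km

d ≈ 18.6 km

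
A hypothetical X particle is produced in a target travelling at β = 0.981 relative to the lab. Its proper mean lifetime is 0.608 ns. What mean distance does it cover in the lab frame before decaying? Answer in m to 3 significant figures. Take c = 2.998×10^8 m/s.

d ≈ 0.922 m

γ = 1/√(1 − 0.981²) = 5.1544
Dilated lifetime: Δt = γτ₀ = 5.1544 × 0.608 ns = 3.1339 ns
d = vΔt = 0.981c × 3.1339 ns = 2.9410×10^8 m/s × 3.1339×10^-9 s = 0.922 m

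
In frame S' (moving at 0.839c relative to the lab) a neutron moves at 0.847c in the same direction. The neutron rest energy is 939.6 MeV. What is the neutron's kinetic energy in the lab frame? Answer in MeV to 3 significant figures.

u_lab = (0.847 + 0.839)/(1 + 0.847×0.839) = 0.985600
γ = 1/√(1 − 0.985600²) = 5.9139
K = (γ − 1)m₀c² = (5.9139 − 1) × 939.6 = 4.9139 × 939.6 = 4620 MeV

K ≈ 4620 MeV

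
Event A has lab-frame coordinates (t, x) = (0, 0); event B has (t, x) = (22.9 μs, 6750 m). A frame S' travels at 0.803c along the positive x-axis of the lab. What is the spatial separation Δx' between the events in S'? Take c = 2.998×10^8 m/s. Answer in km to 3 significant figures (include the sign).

Δx' ≈ 2.08 km

γ = 1/√(1 − 0.803²) = 1.6779
Δx' = γ(Δx − vΔt) = 1.6779 × (6750 m − 0.803×(2.998×10^8 m/s)×22.9×10^-6 s)
= 1.6779 × (1237.1 m) = 2.08 km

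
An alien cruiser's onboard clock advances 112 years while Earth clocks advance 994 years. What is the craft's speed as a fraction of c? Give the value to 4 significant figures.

γ = Δt/τ₀ = 994/112 = 8.87500
β = √(1 − 1/γ²) = √(1 − 1/8.87500²) = 0.9936

β ≈ 0.9936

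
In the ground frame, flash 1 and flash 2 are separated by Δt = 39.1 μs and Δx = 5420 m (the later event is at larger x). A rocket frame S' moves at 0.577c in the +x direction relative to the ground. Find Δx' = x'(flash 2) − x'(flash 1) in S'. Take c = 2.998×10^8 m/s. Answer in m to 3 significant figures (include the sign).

Δx' ≈ -1650 m

γ = 1/√(1 − 0.577²) = 1.2244
Δx' = γ(Δx − vΔt) = 1.2244 × (5420 m − 0.577×(2.998×10^8 m/s)×39.1×10^-6 s)
= 1.2244 × (-1343.7 m) = -1650 m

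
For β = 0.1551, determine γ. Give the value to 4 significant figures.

γ = 1/√(1 − β²) = 1/√(1 − 0.1551²) = 1/√(0.975944) = 1.012

γ ≈ 1.012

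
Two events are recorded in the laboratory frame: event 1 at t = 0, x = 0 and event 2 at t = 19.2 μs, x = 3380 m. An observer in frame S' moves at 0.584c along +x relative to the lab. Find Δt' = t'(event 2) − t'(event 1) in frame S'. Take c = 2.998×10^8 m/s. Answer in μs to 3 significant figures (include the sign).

Δt' ≈ 15.5 μs

γ = 1/√(1 − 0.584²) = 1.2319
Δt' = γ(Δt − vΔx/c²) = 1.2319 × (19.2 μs − 0.584×3380 m / (2.998×10^8 m/s))
= 1.2319 × (12.616 μs) = 15.5 μs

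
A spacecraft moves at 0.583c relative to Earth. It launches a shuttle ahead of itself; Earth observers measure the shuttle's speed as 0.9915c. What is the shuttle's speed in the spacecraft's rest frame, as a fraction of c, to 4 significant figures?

u' ≈ 0.9681c

Inverse velocity addition: u' = (u − v)/(1 − uv/c²)
= (0.9915 − 0.583)/(1 − 0.9915×0.583) = 0.4085/0.421956 = 0.9681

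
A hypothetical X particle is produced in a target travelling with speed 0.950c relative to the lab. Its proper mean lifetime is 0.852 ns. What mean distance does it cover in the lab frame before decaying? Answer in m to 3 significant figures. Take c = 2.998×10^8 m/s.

γ = 1/√(1 − 0.950²) = 3.2026
Dilated lifetime: Δt = γτ₀ = 3.2026 × 0.852 ns = 2.7286 ns
d = vΔt = 0.950c × 2.7286 ns = 2.8481×10^8 m/s × 2.7286×10^-9 s = 0.777 m

d ≈ 0.777 m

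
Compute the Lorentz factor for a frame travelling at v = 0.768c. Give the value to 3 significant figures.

γ = 1/√(1 − β²) = 1/√(1 − 0.768²) = 1/√(0.41018) = 1.56

γ ≈ 1.56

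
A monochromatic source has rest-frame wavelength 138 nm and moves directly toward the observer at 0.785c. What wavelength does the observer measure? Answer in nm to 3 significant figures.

λ_obs ≈ 47.9 nm

Relativistic Doppler: λ_obs = λ_src √((1−β)/(1+β))
= 138 × √(0.21500/1.7850) = 138 × 0.34706 = 47.9 nm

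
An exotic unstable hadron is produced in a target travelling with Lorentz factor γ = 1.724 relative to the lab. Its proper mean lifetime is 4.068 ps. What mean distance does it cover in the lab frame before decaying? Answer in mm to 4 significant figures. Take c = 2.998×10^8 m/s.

β = √(1 − 1/γ²) = √(1 − 1/1.724²) = 0.814583
Dilated lifetime: Δt = γτ₀ = 1.724 × 4.068 ps = 7.01323 ps
d = vΔt = 0.814583c × 7.01323 ps = 2.44212×10^8 m/s × 7.01323×10^-12 s = 1.713 mm

d ≈ 1.713 mm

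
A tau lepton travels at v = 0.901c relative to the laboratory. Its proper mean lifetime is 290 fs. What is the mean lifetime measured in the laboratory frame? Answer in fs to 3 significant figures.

Δt ≈ 668 fs

γ = 1/√(1 − 0.901²) = 2.3051
Time dilation: Δt = γτ₀ = 2.3051 × 290 fs = 668 fs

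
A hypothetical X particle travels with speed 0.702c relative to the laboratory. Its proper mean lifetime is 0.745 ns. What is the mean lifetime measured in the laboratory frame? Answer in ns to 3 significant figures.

Δt ≈ 1.05 ns

γ = 1/√(1 − 0.702²) = 1.4041
Time dilation: Δt = γτ₀ = 1.4041 × 0.745 ns = 1.05 ns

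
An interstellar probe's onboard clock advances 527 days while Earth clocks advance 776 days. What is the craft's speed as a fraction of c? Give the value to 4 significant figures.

γ = Δt/τ₀ = 776/527 = 1.47249
β = √(1 − 1/γ²) = √(1 − 1/1.47249²) = 0.7340

β ≈ 0.7340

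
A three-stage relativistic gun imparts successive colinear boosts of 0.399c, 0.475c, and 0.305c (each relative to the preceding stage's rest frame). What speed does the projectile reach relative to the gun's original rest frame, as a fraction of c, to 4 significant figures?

Compose boost 2: (0.475 + 0.399)/(1 + 0.475×0.399) = 0.8740/1.18952 = 0.734747
Compose boost 3: (0.305 + 0.734747)/(1 + 0.305×0.734747) = 1.03975/1.22410 = 0.8494

u ≈ 0.8494c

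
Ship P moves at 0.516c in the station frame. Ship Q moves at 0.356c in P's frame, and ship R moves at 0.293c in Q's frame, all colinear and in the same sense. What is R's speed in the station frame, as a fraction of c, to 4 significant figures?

u ≈ 0.8469c

Compose boost 2: (0.356 + 0.516)/(1 + 0.356×0.516) = 0.8720/1.18370 = 0.736676
Compose boost 3: (0.293 + 0.736676)/(1 + 0.293×0.736676) = 1.02968/1.21585 = 0.8469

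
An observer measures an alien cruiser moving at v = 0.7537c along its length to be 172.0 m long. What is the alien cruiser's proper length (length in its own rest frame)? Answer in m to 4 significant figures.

L₀ ≈ 261.7 m

γ = 1/√(1 − 0.7537²) = 1.52156
L₀ = γL = 1.52156 × 172.0 = 261.7 m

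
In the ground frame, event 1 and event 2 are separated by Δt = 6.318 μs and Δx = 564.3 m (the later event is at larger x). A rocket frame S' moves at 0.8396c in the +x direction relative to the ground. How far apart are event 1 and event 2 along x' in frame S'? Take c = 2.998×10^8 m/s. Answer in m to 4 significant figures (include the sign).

γ = 1/√(1 − 0.8396²) = 1.84093
Δx' = γ(Δx − vΔt) = 1.84093 × (564.3 m − 0.8396×(2.998×10^8 m/s)×6.318×10^-6 s)
= 1.84093 × (-1026.02 m) = -1889 m

Δx' ≈ -1889 m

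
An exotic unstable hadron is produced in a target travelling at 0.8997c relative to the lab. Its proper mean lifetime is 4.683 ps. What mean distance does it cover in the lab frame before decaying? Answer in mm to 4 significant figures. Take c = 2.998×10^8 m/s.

γ = 1/√(1 − 0.8997²) = 2.29090
Dilated lifetime: Δt = γτ₀ = 2.29090 × 4.683 ps = 10.7283 ps
d = vΔt = 0.8997c × 10.7283 ps = 2.69730×10^8 m/s × 1.07283×10^-11 s = 2.894 mm

d ≈ 2.894 mm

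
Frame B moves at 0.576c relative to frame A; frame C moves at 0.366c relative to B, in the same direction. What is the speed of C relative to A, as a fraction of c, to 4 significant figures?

u ≈ 0.7780c

Compose boost 2: (0.366 + 0.576)/(1 + 0.366×0.576) = 0.9420/1.21082 = 0.7780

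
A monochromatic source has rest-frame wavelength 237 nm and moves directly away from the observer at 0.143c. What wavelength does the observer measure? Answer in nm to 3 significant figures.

λ_obs ≈ 274 nm

Relativistic Doppler: λ_obs = λ_src √((1+β)/(1−β))
= 237 × √(1.1430/0.85700) = 237 × 1.1549 = 274 nm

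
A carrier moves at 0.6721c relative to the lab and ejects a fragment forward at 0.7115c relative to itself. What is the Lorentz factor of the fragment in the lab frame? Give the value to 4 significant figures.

u_lab = (0.7115 + 0.6721)/(1 + 0.7115×0.6721) = 1.3836/1.478199 = 0.9360038
γ = 1/√(1 − 0.9360038²) = 2.841

γ ≈ 2.841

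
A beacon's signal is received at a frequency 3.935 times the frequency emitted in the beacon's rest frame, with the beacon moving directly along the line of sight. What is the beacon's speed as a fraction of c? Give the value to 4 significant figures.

β ≈ 0.8787

f_obs/f_src = √((1+β)/(1−β)) = 3.935  ⇒  (1+β)/(1−β) = 15.4842
β = |1 − D²|/(1 + D²) = |1 − 15.4842|/(1 + 15.4842) = 0.8787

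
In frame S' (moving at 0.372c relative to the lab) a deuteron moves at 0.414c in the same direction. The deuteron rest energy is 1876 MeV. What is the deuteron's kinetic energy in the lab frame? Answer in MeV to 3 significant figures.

u_lab = (0.414 + 0.372)/(1 + 0.414×0.372) = 0.681104
γ = 1/√(1 − 0.681104²) = 1.3658
K = (γ − 1)m₀c² = (1.3658 − 1) × 1876 = 0.36577 × 1876 = 686 MeV

K ≈ 686 MeV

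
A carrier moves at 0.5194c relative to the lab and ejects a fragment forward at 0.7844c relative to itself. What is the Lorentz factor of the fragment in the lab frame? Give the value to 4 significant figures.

γ ≈ 2.655

u_lab = (0.7844 + 0.5194)/(1 + 0.7844×0.5194) = 1.3038/1.407417 = 0.9263777
γ = 1/√(1 − 0.9263777²) = 2.655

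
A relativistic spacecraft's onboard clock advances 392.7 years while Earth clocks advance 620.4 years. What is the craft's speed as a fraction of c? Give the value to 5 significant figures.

β ≈ 0.77417

γ = Δt/τ₀ = 620.4/392.7 = 1.579832
β = √(1 − 1/γ²) = √(1 − 1/1.579832²) = 0.77417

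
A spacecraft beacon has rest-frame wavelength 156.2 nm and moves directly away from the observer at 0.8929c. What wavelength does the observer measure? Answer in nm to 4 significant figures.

λ_obs ≈ 656.7 nm

Relativistic Doppler: λ_obs = λ_src √((1+β)/(1−β))
= 156.2 × √(1.89290/0.107100) = 156.2 × 4.20406 = 656.7 nm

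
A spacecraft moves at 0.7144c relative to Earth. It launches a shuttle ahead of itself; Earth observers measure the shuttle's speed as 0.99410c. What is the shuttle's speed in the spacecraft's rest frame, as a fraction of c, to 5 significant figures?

Inverse velocity addition: u' = (u − v)/(1 − uv/c²)
= (0.99410 − 0.7144)/(1 − 0.99410×0.7144) = 0.27970/0.2898150 = 0.96510

u' ≈ 0.96510c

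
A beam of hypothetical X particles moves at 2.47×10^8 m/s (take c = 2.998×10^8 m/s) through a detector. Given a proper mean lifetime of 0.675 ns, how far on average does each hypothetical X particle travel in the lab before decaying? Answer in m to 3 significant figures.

β = v/c = 2.47×10^8 / 2.998×10^8 = 0.82388
γ = 1/√(1 − 0.82388²) = 1.7644
Dilated lifetime: Δt = γτ₀ = 1.7644 × 0.675 ns = 1.1910 ns
d = vΔt = 0.82388c × 1.1910 ns = 2.4700×10^8 m/s × 1.1910×10^-9 s = 0.294 m

d ≈ 0.294 m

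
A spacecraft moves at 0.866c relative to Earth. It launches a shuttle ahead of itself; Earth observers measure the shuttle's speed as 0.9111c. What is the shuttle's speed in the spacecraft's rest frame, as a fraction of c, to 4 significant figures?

Inverse velocity addition: u' = (u − v)/(1 − uv/c²)
= (0.9111 − 0.866)/(1 − 0.9111×0.866) = 0.04510/0.210987 = 0.2138

u' ≈ 0.2138c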